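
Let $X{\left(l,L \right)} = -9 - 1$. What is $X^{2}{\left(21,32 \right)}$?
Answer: $100$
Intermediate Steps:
$X{\left(l,L \right)} = -10$ ($X{\left(l,L \right)} = -9 - 1 = -10$)
$X^{2}{\left(21,32 \right)} = \left(-10\right)^{2} = 100$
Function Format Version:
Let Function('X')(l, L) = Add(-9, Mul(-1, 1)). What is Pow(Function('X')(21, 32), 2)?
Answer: 100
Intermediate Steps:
Function('X')(l, L) = -10 (Function('X')(l, L) = Add(-9, -1) = -10)
Pow(Function('X')(21, 32), 2) = Pow(-10, 2) = 100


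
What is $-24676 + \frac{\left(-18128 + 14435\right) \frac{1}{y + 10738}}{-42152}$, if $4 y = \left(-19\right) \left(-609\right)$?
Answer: $- \frac{14177925813131}{574563374} \approx -24676.0$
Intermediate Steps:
$y = \frac{11571}{4}$ ($y = \frac{\left(-19\right) \left(-609\right)}{4} = \frac{1}{4} \cdot 11571 = \frac{11571}{4} \approx 2892.8$)
$-24676 + \frac{\left(-18128 + 14435\right) \frac{1}{y + 10738}}{-42152} = -24676 + \frac{\left(-18128 + 14435\right) \frac{1}{\frac{11571}{4} + 10738}}{-42152} = -24676 + - \frac{3693}{\frac{54523}{4}} \left(- \frac{1}{42152}\right) = -24676 + \left(-3693\right) \frac{4}{54523} \left(- \frac{1}{42152}\right) = -24676 - - \frac{3693}{574563374} = -24676 + \frac{3693}{574563374} = - \frac{14177925813131}{574563374}$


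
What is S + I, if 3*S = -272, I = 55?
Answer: -107/3 ≈ -35.667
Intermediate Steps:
S = -272/3 (S = (1/3)*(-272) = -272/3 ≈ -90.667)
S + I = -272/3 + 55 = -107/3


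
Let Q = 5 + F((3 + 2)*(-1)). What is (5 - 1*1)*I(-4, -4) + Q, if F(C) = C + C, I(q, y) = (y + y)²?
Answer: 251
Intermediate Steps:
I(q, y) = 4*y² (I(q, y) = (2*y)² = 4*y²)
F(C) = 2*C
Q = -5 (Q = 5 + 2*((3 + 2)*(-1)) = 5 + 2*(5*(-1)) = 5 + 2*(-5) = 5 - 10 = -5)
(5 - 1*1)*I(-4, -4) + Q = (5 - 1*1)*(4*(-4)²) - 5 = (5 - 1)*(4*16) - 5 = 4*64 - 5 = 256 - 5 = 251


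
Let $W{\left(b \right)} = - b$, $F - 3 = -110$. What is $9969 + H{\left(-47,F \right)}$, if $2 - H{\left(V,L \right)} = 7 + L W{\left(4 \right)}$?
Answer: $9536$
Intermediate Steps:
$F = -107$ ($F = 3 - 110 = -107$)
$H{\left(V,L \right)} = -5 + 4 L$ ($H{\left(V,L \right)} = 2 - \left(7 + L \left(\left(-1\right) 4\right)\right) = 2 - \left(7 + L \left(-4\right)\right) = 2 - \left(7 - 4 L\right) = 2 + \left(-7 + 4 L\right) = -5 + 4 L$)
$9969 + H{\left(-47,F \right)} = 9969 + \left(-5 + 4 \left(-107\right)\right) = 9969 - 433 = 9536$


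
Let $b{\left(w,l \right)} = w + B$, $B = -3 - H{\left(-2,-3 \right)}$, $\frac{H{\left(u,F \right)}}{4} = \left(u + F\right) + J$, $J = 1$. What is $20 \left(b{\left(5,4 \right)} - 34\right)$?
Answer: $-320$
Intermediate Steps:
$H{\left(u,F \right)} = 4 + 4 F + 4 u$ ($H{\left(u,F \right)} = 4 \left(\left(u + F\right) + 1\right) = 4 \left(\left(F + u\right) + 1\right) = 4 \left(1 + F + u\right) = 4 + 4 F + 4 u$)
$B = 13$ ($B = -3 - \left(4 + 4 \left(-3\right) + 4 \left(-2\right)\right) = -3 - \left(4 - 12 - 8\right) = -3 - -16 = -3 + 16 = 13$)
$b{\left(w,l \right)} = 13 + w$ ($b{\left(w,l \right)} = w + 13 = 13 + w$)
$20 \left(b{\left(5,4 \right)} - 34\right) = 20 \left(\left(13 + 5\right) - 34\right) = 20 \left(18 - 34\right) = 20 \left(-16\right) = -320$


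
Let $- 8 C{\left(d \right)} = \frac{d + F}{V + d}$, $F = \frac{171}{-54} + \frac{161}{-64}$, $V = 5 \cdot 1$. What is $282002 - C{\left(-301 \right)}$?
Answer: $\frac{128213960195}{454656} \approx 2.82 \cdot 10^{5}$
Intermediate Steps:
$V = 5$
$F = - \frac{1091}{192}$ ($F = 171 \left(- \frac{1}{54}\right) + 161 \left(- \frac{1}{64}\right) = - \frac{19}{6} - \frac{161}{64} = - \frac{1091}{192} \approx -5.6823$)
$C{\left(d \right)} = - \frac{- \frac{1091}{192} + d}{8 \left(5 + d\right)}$ ($C{\left(d \right)} = - \frac{\left(d - \frac{1091}{192}\right) \frac{1}{5 + d}}{8} = - \frac{\left(- \frac{1091}{192} + d\right) \frac{1}{5 + d}}{8} = - \frac{\frac{1}{5 + d} \left(- \frac{1091}{192} + d\right)}{8} = - \frac{- \frac{1091}{192} + d}{8 \left(5 + d\right)}$)
$282002 - C{\left(-301 \right)} = 282002 - \frac{1091 - -57792}{1536 \left(5 - 301\right)} = 282002 - \frac{1091 + 57792}{1536 \left(-296\right)} = 282002 - \frac{1}{1536} \left(- \frac{1}{296}\right) 58883 = 282002 - - \frac{58883}{454656} = 282002 + \frac{58883}{454656} = \frac{128213960195}{454656}$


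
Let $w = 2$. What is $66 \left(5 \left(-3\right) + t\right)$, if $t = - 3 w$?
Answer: $-1386$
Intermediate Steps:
$t = -6$ ($t = \left(-3\right) 2 = -6$)
$66 \left(5 \left(-3\right) + t\right) = 66 \left(5 \left(-3\right) - 6\right) = 66 \left(-15 - 6\right) = 66 \left(-21\right) = -1386$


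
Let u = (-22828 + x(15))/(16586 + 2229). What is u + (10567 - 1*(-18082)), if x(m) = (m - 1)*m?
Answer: 539008317/18815 ≈ 28648.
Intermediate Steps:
x(m) = m*(-1 + m) (x(m) = (-1 + m)*m = m*(-1 + m))
u = -22618/18815 (u = (-22828 + 15*(-1 + 15))/(16586 + 2229) = (-22828 + 15*14)/18815 = (-22828 + 210)*(1/18815) = -22618*1/18815 = -22618/18815 ≈ -1.2021)
u + (10567 - 1*(-18082)) = -22618/18815 + (10567 - 1*(-18082)) = -22618/18815 + (10567 + 18082) = -22618/18815 + 28649 = 539008317/18815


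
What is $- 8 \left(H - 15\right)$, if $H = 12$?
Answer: $24$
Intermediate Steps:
$- 8 \left(H - 15\right) = - 8 \left(12 - 15\right) = \left(-8\right) \left(-3\right) = 24$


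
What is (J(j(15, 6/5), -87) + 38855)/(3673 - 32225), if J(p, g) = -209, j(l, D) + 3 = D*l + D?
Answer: -19323/14276 ≈ -1.3535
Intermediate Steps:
j(l, D) = -3 + D + D*l (j(l, D) = -3 + (D*l + D) = -3 + (D + D*l) = -3 + D + D*l)
(J(j(15, 6/5), -87) + 38855)/(3673 - 32225) = (-209 + 38855)/(3673 - 32225) = 38646/(-28552) = 38646*(-1/28552) = -19323/14276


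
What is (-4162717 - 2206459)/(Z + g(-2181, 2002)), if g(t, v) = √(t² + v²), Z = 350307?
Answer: -557791734258/30676557371 + 1592294*√8764765/30676557371 ≈ -18.029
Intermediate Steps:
(-4162717 - 2206459)/(Z + g(-2181, 2002)) = (-4162717 - 2206459)/(350307 + √((-2181)² + 2002²)) = -6369176/(350307 + √(4756761 + 4008004)) = -6369176/(350307 + √8764765)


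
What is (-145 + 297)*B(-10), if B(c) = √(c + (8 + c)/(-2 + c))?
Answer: 76*I*√354/3 ≈ 476.64*I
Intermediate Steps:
B(c) = √(c + (8 + c)/(-2 + c))
(-145 + 297)*B(-10) = (-145 + 297)*√((8 + (-10)² - 1*(-10))/(-2 - 10)) = 152*√((8 + 100 + 10)/(-12)) = 152*√(-1/12*118) = 152*√(-59/6) = 152*(I*√354/6) = 76*I*√354/3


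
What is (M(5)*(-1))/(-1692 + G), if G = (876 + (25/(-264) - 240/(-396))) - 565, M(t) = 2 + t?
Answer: 616/121483 ≈ 0.0050707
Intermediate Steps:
G = 27413/88 (G = (876 + (25*(-1/264) - 240*(-1/396))) - 565 = (876 + (-25/264 + 20/33)) - 565 = (876 + 45/88) - 565 = 77133/88 - 565 = 27413/88 ≈ 311.51)
(M(5)*(-1))/(-1692 + G) = ((2 + 5)*(-1))/(-1692 + 27413/88) = (7*(-1))/(-121483/88) = -7*(-88/121483) = 616/121483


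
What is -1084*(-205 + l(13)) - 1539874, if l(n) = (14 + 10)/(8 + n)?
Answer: -9232250/7 ≈ -1.3189e+6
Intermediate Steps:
l(n) = 24/(8 + n)
-1084*(-205 + l(13)) - 1539874 = -1084*(-205 + 24/(8 + 13)) - 1539874 = -1084*(-205 + 24/21) - 1539874 = -1084*(-205 + 24*(1/21)) - 1539874 = -1084*(-205 + 8/7) - 1539874 = -1084*(-1427/7) - 1539874 = 1546868/7 - 1539874 = -9232250/7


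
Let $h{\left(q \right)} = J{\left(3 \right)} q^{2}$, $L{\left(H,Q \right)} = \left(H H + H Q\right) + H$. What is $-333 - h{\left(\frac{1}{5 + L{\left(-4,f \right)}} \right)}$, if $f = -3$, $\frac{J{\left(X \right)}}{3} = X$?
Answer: $- \frac{280062}{841} \approx -333.01$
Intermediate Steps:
$J{\left(X \right)} = 3 X$
$L{\left(H,Q \right)} = H + H^{2} + H Q$ ($L{\left(H,Q \right)} = \left(H^{2} + H Q\right) + H = H + H^{2} + H Q$)
$h{\left(q \right)} = 9 q^{2}$ ($h{\left(q \right)} = 3 \cdot 3 q^{2} = 9 q^{2}$)
$-333 - h{\left(\frac{1}{5 + L{\left(-4,f \right)}} \right)} = -333 - 9 \left(\frac{1}{5 - 4 \left(1 - 4 - 3\right)}\right)^{2} = -333 - 9 \left(\frac{1}{5 - -24}\right)^{2} = -333 - 9 \left(\frac{1}{5 + 24}\right)^{2} = -333 - 9 \left(\frac{1}{29}\right)^{2} = -333 - \frac{9}{841} = - \frac{280062}{841}$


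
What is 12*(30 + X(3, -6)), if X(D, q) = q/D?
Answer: 336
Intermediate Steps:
12*(30 + X(3, -6)) = 12*(30 - 6/3) = 12*(30 - 6*⅓) = 12*(30 - 2) = 12*28 = 336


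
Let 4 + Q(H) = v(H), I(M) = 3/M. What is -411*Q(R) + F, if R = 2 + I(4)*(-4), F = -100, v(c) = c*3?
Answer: 2777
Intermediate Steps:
v(c) = 3*c
R = -1 (R = 2 + (3/4)*(-4) = 2 - 3 = -1)
Q(H) = -4 + 3*H
-411*Q(R) + F = -411*(-4 + 3*(-1)) - 100 = -411*(-4 - 3) - 100 = -411*(-7) - 100 = 2877 - 100 = 2777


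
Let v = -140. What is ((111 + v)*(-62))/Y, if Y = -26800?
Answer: -899/13400 ≈ -0.067090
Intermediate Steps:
((111 + v)*(-62))/Y = ((111 - 140)*(-62))/(-26800) = -29*(-62)*(-1/26800) = 1798*(-1/26800) = -899/13400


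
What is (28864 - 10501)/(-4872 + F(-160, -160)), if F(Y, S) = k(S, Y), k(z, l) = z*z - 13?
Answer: 6121/6905 ≈ 0.88646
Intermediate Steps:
k(z, l) = -13 + z² (k(z, l) = z² - 13 = -13 + z²)
F(Y, S) = -13 + S²
(28864 - 10501)/(-4872 + F(-160, -160)) = (28864 - 10501)/(-4872 + (-13 + (-160)²)) = 18363/(-4872 + (-13 + 25600)) = 18363/(-4872 + 25587) = 18363/20715 = 18363*(1/20715) = 6121/6905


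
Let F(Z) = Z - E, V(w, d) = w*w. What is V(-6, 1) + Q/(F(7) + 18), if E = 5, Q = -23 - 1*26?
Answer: 671/20 ≈ 33.550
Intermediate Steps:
Q = -49 (Q = -23 - 26 = -49)
V(w, d) = w²
F(Z) = -5 + Z (F(Z) = Z - 1*5 = Z - 5 = -5 + Z)
V(-6, 1) + Q/(F(7) + 18) = (-6)² - 49/((-5 + 7) + 18) = 36 - 49/(2 + 18) = 36 - 49/20 = 671/20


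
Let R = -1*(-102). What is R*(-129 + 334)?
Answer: 20910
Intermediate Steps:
R = 102
R*(-129 + 334) = 102*(-129 + 334) = 102*205 = 20910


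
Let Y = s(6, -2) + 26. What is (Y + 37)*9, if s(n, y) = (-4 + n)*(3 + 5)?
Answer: 711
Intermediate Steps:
s(n, y) = -32 + 8*n (s(n, y) = (-4 + n)*8 = -32 + 8*n)
Y = 42 (Y = (-32 + 8*6) + 26 = (-32 + 48) + 26 = 16 + 26 = 42)
(Y + 37)*9 = (42 + 37)*9 = 79*9 = 711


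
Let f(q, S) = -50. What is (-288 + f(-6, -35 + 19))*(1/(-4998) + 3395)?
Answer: -2867627321/2499 ≈ -1.1475e+6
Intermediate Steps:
(-288 + f(-6, -35 + 19))*(1/(-4998) + 3395) = (-288 - 50)*(1/(-4998) + 3395) = -338*(-1/4998 + 3395) = -338*16968209/4998 = -2867627321/2499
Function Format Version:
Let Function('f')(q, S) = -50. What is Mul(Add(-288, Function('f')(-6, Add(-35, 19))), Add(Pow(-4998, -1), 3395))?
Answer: Rational(-2867627321, 2499) ≈ -1.1475e+6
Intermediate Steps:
Mul(Add(-288, Function('f')(-6, Add(-35, 19))), Add(Pow(-4998, -1), 3395)) = Mul(Add(-288, -50), Add(Pow(-4998, -1), 3395)) = Mul(-338, Add(Rational(-1, 4998), 3395)) = Mul(-338, Rational(16968209, 4998)) = Rational(-2867627321, 2499)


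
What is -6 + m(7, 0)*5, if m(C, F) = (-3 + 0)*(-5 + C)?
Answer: -36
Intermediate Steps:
m(C, F) = 15 - 3*C (m(C, F) = -3*(-5 + C) = 15 - 3*C)
-6 + m(7, 0)*5 = -6 + (15 - 3*7)*5 = -6 + (15 - 21)*5 = -6 - 6*5 = -6 - 30 = -36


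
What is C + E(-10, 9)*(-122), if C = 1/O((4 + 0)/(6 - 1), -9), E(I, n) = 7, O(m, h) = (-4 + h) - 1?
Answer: -11957/14 ≈ -854.07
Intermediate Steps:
O(m, h) = -5 + h
C = -1/14 (C = 1/(-5 - 9) = 1/(-14) = -1/14 ≈ -0.071429)
C + E(-10, 9)*(-122) = -1/14 + 7*(-122) = -1/14 - 854 = -11957/14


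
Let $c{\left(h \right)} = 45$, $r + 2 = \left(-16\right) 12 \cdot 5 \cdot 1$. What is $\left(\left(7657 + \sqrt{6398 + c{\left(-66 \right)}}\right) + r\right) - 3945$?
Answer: $2750 + \sqrt{6443} \approx 2830.3$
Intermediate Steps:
$r = -962$ ($r = -2 + \left(-16\right) 12 \cdot 5 \cdot 1 = -2 - 960 = -962$)
$\left(\left(7657 + \sqrt{6398 + c{\left(-66 \right)}}\right) + r\right) - 3945 = \left(\left(7657 + \sqrt{6398 + 45}\right) - 962\right) - 3945 = \left(\left(7657 + \sqrt{6443}\right) - 962\right) - 3945 = \left(6695 + \sqrt{6443}\right) - 3945 = 2750 + \sqrt{6443}$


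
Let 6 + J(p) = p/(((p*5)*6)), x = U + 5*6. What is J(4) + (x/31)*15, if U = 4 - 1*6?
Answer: 7051/930 ≈ 7.5817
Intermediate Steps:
U = -2 (U = 4 - 6 = -2)
x = 28 (x = -2 + 5*6 = -2 + 30 = 28)
J(p) = -179/30 (J(p) = -6 + p/(((p*5)*6)) = -6 + p/(((5*p)*6)) = -6 + p/((30*p)) = -6 + p*(1/(30*p)) = -6 + 1/30 = -179/30)
J(4) + (x/31)*15 = -179/30 + (28/31)*15 = -179/30 + 420/31 = 7051/930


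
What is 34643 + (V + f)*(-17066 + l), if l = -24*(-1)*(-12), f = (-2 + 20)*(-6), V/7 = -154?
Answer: 20616487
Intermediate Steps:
V = -1078 (V = 7*(-154) = -1078)
f = -108 (f = 18*(-6) = -108)
l = -288 (l = 24*(-12) = -288)
34643 + (V + f)*(-17066 + l) = 34643 + (-1078 - 108)*(-17066 - 288) = 34643 - 1186*(-17354) = 34643 + 20581844 = 20616487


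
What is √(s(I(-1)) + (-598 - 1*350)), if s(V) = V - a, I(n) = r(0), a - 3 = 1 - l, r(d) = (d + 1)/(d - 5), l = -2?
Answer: I*√23855/5 ≈ 30.89*I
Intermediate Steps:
r(d) = (1 + d)/(-5 + d)
a = 6 (a = 3 + (1 - 1*(-2)) = 3 + (1 + 2) = 3 + 3 = 6)
I(n) = -⅕ (I(n) = (1 + 0)/(-5 + 0) = 1/(-5) = -⅕*1 = -⅕)
s(V) = -6 + V (s(V) = V - 1*6 = V - 6 = -6 + V)
√(s(I(-1)) + (-598 - 1*350)) = √((-6 - ⅕) + (-598 - 1*350)) = √(-31/5 + (-598 - 350)) = √(-31/5 - 948) = √(-4771/5) = I*√23855/5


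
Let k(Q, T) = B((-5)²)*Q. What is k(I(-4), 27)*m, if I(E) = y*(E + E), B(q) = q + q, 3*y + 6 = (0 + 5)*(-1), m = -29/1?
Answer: -127600/3 ≈ -42533.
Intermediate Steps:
m = -29 (m = -29*1 = -29)
y = -11/3 (y = -2 + ((0 + 5)*(-1))/3 = -2 + (5*(-1))/3 = -2 + (⅓)*(-5) = -2 - 5/3 = -11/3 ≈ -3.6667)
B(q) = 2*q
I(E) = -22*E/3 (I(E) = -11*(E + E)/3 = -22*E/3)
k(Q, T) = 50*Q (k(Q, T) = (2*(-5)²)*Q = (2*25)*Q = 50*Q)
k(I(-4), 27)*m = (50*(-22/3*(-4)))*(-29) = (50*(88/3))*(-29) = (4400/3)*(-29) = -127600/3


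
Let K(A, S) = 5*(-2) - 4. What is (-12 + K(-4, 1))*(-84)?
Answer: 2184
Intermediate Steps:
K(A, S) = -14 (K(A, S) = -10 - 4 = -14)
(-12 + K(-4, 1))*(-84) = (-12 - 14)*(-84) = -26*(-84) = 2184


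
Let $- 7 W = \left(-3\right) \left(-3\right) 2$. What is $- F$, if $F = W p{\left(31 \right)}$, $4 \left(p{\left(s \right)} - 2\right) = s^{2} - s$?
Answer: $603$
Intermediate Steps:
$W = - \frac{18}{7}$ ($W = - \frac{\left(-3\right) \left(-3\right) 2}{7} = - \frac{9 \cdot 2}{7} = \left(- \frac{1}{7}\right) 18 = - \frac{18}{7} \approx -2.5714$)
$p{\left(s \right)} = 2 - \frac{s}{4} + \frac{s^{2}}{4}$ ($p{\left(s \right)} = 2 + \frac{s^{2} - s}{4} = 2 + \left(- \frac{s}{4} + \frac{s^{2}}{4}\right) = 2 - \frac{s}{4} + \frac{s^{2}}{4}$)
$F = -603$ ($F = - \frac{18 \left(2 - \frac{31}{4} + \frac{31^{2}}{4}\right)}{7} = - \frac{18 \left(2 - \frac{31}{4} + \frac{1}{4} \cdot 961\right)}{7} = - \frac{18 \left(2 - \frac{31}{4} + \frac{961}{4}\right)}{7} = \left(- \frac{18}{7}\right) \frac{469}{2} = -603$)
$- F = \left(-1\right) \left(-603\right) = 603$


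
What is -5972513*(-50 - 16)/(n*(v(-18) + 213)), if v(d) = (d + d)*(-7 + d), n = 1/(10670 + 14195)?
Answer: 3267143786390/371 ≈ 8.8063e+9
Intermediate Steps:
n = 1/24865 ≈ 4.0217e-5
v(d) = 2*d*(-7 + d) (v(d) = (2*d)*(-7 + d) = 2*d*(-7 + d))
-5972513*(-50 - 16)/(n*(v(-18) + 213)) = -5972513*24865*(-50 - 16)/(2*(-18)*(-7 - 18) + 213) = -5972513*(-1641090/(2*(-18)*(-25) + 213)) = -5972513*(-1641090/(900 + 213)) = -5972513/((1113*(-1/66))/24865) = -5972513/((1/24865)*(-371/22)) = -5972513/(-371/547030) = -5972513*(-547030/371) = 3267143786390/371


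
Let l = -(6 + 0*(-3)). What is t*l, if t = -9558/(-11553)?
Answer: -19116/3851 ≈ -4.9639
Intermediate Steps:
t = 3186/3851 (t = -9558*(-1/11553) = 3186/3851 ≈ 0.82732)
l = -6 (l = -(6 + 0) = -1*6 = -6)
t*l = (3186/3851)*(-6) = -19116/3851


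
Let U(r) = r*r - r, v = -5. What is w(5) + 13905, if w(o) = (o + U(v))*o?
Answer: 14080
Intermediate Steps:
U(r) = r² - r
w(o) = o*(30 + o) (w(o) = (o - 5*(-1 - 5))*o = (o - 5*(-6))*o = (o + 30)*o = (30 + o)*o = o*(30 + o))
w(5) + 13905 = 5*(30 + 5) + 13905 = 5*35 + 13905 = 175 + 13905 = 14080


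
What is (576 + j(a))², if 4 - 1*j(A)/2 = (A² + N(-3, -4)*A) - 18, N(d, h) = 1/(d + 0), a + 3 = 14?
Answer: 1336336/9 ≈ 1.4848e+5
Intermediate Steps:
a = 11 (a = -3 + 14 = 11)
N(d, h) = 1/d
j(A) = 44 - 2*A² + 2*A/3 (j(A) = 8 - 2*((A² + A/(-3)) - 18) = 8 - 2*((A² - A/3) - 18) = 8 - 2*(-18 + A² - A/3) = 8 + (36 - 2*A² + 2*A/3) = 44 - 2*A² + 2*A/3)
(576 + j(a))² = (576 + (44 - 2*11² + (⅔)*11))² = (576 + (44 - 2*121 + 22/3))² = (576 + (44 - 242 + 22/3))² = (576 - 572/3)² = (1156/3)² = 1336336/9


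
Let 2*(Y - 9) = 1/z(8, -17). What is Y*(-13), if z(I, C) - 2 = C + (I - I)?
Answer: -3497/30 ≈ -116.57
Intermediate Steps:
z(I, C) = 2 + C (z(I, C) = 2 + (C + (I - I)) = 2 + (C + 0) = 2 + C)
Y = 269/30 (Y = 9 + 1/(2*(2 - 17)) = 9 + (½)/(-15) = 9 + (½)*(-1/15) = 9 - 1/30 = 269/30 ≈ 8.9667)
Y*(-13) = (269/30)*(-13) = -3497/30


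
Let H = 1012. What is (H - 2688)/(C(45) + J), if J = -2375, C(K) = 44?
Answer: 1676/2331 ≈ 0.71900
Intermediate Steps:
(H - 2688)/(C(45) + J) = (1012 - 2688)/(44 - 2375) = -1676/(-2331) = -1676*(-1/2331) = 1676/2331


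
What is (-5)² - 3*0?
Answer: 25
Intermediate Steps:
(-5)² - 3*0 = 25 + 0 = 25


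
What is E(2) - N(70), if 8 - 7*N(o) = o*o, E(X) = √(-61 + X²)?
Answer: 4892/7 + I*√57 ≈ 698.86 + 7.5498*I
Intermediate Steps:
N(o) = 8/7 - o²/7 (N(o) = 8/7 - o*o/7 = 8/7 - o²/7)
E(2) - N(70) = √(-61 + 2²) - (8/7 - ⅐*70²) = √(-61 + 4) - (8/7 - ⅐*4900) = √(-57) - (8/7 - 700) = I*√57 - 1*(-4892/7) = I*√57 + 4892/7 = 4892/7 + I*√57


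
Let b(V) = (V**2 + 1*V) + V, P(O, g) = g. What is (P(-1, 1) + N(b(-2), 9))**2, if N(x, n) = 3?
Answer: 16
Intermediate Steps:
b(V) = V**2 + 2*V (b(V) = (V**2 + V) + V = (V + V**2) + V = V**2 + 2*V)
(P(-1, 1) + N(b(-2), 9))**2 = (1 + 3)**2 = 4**2 = 16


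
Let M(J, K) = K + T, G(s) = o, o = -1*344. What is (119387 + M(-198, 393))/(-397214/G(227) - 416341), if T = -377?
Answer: -6845772/23804015 ≈ -0.28759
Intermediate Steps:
o = -344
G(s) = -344
M(J, K) = -377 + K (M(J, K) = K - 377 = -377 + K)
(119387 + M(-198, 393))/(-397214/G(227) - 416341) = (119387 + (-377 + 393))/(-397214/(-344) - 416341) = (119387 + 16)/(-397214*(-1/344) - 416341) = 119403/(198607/172 - 416341) = 119403/(-71412045/172) = 119403*(-172/71412045) = -6845772/23804015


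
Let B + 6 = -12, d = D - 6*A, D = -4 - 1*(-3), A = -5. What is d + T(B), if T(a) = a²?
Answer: 353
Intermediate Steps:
D = -1 (D = -4 + 3 = -1)
d = 29 (d = -1 - 6*(-5) = -1 + 30 = 29)
B = -18 (B = -6 - 12 = -18)
d + T(B) = 29 + (-18)² = 29 + 324 = 353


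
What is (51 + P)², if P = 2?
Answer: 2809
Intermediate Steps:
(51 + P)² = (51 + 2)² = 53² = 2809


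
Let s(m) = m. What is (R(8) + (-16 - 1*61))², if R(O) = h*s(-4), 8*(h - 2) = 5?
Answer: 30625/4 ≈ 7656.3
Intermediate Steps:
h = 21/8 (h = 2 + (⅛)*5 = 2 + 5/8 = 21/8 ≈ 2.6250)
R(O) = -21/2 (R(O) = (21/8)*(-4) = -21/2)
(R(8) + (-16 - 1*61))² = (-21/2 + (-16 - 1*61))² = (-21/2 + (-16 - 61))² = (-21/2 - 77)² = (-175/2)² = 30625/4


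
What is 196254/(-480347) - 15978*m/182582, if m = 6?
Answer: -40941177012/43851357977 ≈ -0.93364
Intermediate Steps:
196254/(-480347) - 15978*m/182582 = 196254/(-480347) - 15978*6/182582 = 196254*(-1/480347) - 95868*1/182582 = -196254/480347 - 47934/91291 = -40941177012/43851357977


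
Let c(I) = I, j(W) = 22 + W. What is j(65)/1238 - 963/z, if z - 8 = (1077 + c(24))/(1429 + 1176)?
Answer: -3103756503/27162958 ≈ -114.26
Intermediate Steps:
z = 21941/2605 (z = 8 + (1077 + 24)/(1429 + 1176) = 8 + 1101/2605 = 21941/2605 ≈ 8.4227)
j(65)/1238 - 963/z = (22 + 65)/1238 - 963/21941/2605 = 87*(1/1238) - 963*2605/21941 = 87/1238 - 2508615/21941 = -3103756503/27162958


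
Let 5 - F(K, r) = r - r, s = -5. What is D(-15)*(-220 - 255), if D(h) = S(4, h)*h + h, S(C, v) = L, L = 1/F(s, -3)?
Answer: 8550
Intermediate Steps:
F(K, r) = 5 (F(K, r) = 5 - (r - r) = 5 - 1*0 = 5 + 0 = 5)
L = ⅕ (L = 1/5 = ⅕ ≈ 0.20000)
S(C, v) = ⅕
D(h) = 6*h/5 (D(h) = h/5 + h = 6*h/5)
D(-15)*(-220 - 255) = ((6/5)*(-15))*(-220 - 255) = -18*(-475) = 8550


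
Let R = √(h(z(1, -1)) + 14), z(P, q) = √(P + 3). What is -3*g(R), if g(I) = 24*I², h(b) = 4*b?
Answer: -1584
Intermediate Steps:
z(P, q) = √(3 + P)
R = √22 (R = √(4*√(3 + 1) + 14) = √(4*√4 + 14) = √(4*2 + 14) = √(8 + 14) = √22 ≈ 4.6904)
-3*g(R) = -72*(√22)² = -72*22 = -3*528 = -1584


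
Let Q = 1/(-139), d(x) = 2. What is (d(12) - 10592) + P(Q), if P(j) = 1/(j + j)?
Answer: -21319/2 ≈ -10660.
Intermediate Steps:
Q = -1/139 ≈ -0.0071942
P(j) = 1/(2*j)
(d(12) - 10592) + P(Q) = (2 - 10592) + 1/(2*(-1/139)) = -10590 + (½)*(-139) = -10590 - 139/2 = -21319/2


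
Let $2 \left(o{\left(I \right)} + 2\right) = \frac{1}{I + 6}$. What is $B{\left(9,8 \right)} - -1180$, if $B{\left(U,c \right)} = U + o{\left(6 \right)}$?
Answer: $\frac{28489}{24} \approx 1187.0$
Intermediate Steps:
$o{\left(I \right)} = -2 + \frac{1}{2 \left(6 + I\right)}$ ($o{\left(I \right)} = -2 + \frac{1}{2 \left(I + 6\right)} = -2 + \frac{1}{2 \left(6 + I\right)}$)
$B{\left(U,c \right)} = - \frac{47}{24} + U$ ($B{\left(U,c \right)} = U + \frac{-23 - 24}{2 \left(6 + 6\right)} = U + \frac{-23 - 24}{2 \cdot 12} = U + \frac{1}{2} \cdot \frac{1}{12} \left(-47\right) = U - \frac{47}{24} = - \frac{47}{24} + U$)
$B{\left(9,8 \right)} - -1180 = \left(- \frac{47}{24} + 9\right) - -1180 = \frac{169}{24} + 1180 = \frac{28489}{24}$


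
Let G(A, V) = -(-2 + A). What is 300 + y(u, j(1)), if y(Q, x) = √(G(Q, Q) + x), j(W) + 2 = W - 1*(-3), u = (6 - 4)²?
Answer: 300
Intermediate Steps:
u = 4 (u = 2² = 4)
G(A, V) = 2 - A
j(W) = 1 + W (j(W) = -2 + (W - 1*(-3)) = -2 + (W + 3) = -2 + (3 + W) = 1 + W)
y(Q, x) = √(2 + x - Q) (y(Q, x) = √((2 - Q) + x) = √(2 + x - Q))
300 + y(u, j(1)) = 300 + √(2 + (1 + 1) - 1*4) = 300 + √(2 + 2 - 4) = 300 + √0 = 300 + 0 = 300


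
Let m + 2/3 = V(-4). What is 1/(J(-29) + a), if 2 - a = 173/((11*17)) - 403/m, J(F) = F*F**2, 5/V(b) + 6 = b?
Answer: -1309/32375960 ≈ -4.0431e-5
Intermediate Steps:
V(b) = 5/(-6 + b)
m = -7/6 (m = -2/3 + 5/(-6 - 4) = -2/3 + 5/(-10) = -2/3 + 5*(-1/10) = -2/3 - 1/2 = -7/6 ≈ -1.1667)
J(F) = F**3
a = -450759/1309 (a = 2 - (173/((11*17)) - 403/(-7/6)) = 2 - (173/187 - 403*(-6/7)) = 2 - (173*(1/187) + 2418/7) = 2 - (173/187 + 2418/7) = 2 - 1*453377/1309 = 2 - 453377/1309 = -450759/1309 ≈ -344.35)
1/(J(-29) + a) = 1/((-29)**3 - 450759/1309) = 1/(-24389 - 450759/1309) = 1/(-32375960/1309) = -1309/32375960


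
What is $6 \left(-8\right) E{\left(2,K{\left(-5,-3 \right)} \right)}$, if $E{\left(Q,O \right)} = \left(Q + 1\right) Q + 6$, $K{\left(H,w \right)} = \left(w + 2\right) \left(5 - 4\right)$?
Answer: $-576$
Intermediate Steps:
$K{\left(H,w \right)} = 2 + w$ ($K{\left(H,w \right)} = \left(2 + w\right) 1 = 2 + w$)
$E{\left(Q,O \right)} = 6 + Q \left(1 + Q\right)$ ($E{\left(Q,O \right)} = \left(1 + Q\right) Q + 6 = Q \left(1 + Q\right) + 6 = 6 + Q \left(1 + Q\right)$)
$6 \left(-8\right) E{\left(2,K{\left(-5,-3 \right)} \right)} = 6 \left(-8\right) \left(6 + 2 + 2^{2}\right) = - 48 \left(6 + 2 + 4\right) = \left(-48\right) 12 = -576$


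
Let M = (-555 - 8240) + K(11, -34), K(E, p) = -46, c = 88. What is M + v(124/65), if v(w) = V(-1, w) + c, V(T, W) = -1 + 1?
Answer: -8753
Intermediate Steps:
V(T, W) = 0
M = -8841 (M = (-555 - 8240) - 46 = -8795 - 46 = -8841)
v(w) = 88 (v(w) = 0 + 88 = 88)
M + v(124/65) = -8841 + 88 = -8753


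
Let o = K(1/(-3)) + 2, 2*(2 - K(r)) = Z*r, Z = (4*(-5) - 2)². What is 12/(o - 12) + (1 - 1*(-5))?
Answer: 672/109 ≈ 6.1651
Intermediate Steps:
Z = 484 (Z = (-20 - 2)² = (-22)² = 484)
K(r) = 2 - 242*r
o = 254/3 (o = (2 - 242/(-3)) + 2 = (2 - 242*(-⅓)) + 2 = (2 + 242/3) + 2 = 248/3 + 2 = 254/3 ≈ 84.667)
12/(o - 12) + (1 - 1*(-5)) = 12/(254/3 - 12) + (1 - 1*(-5)) = 12/(218/3) + (1 + 5) = 12*(3/218) + 6 = 18/109 + 6 = 672/109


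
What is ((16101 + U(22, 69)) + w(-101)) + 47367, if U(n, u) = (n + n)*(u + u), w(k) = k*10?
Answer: 68530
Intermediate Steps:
w(k) = 10*k
U(n, u) = 4*n*u (U(n, u) = (2*n)*(2*u) = 4*n*u)
((16101 + U(22, 69)) + w(-101)) + 47367 = ((16101 + 4*22*69) + 10*(-101)) + 47367 = ((16101 + 6072) - 1010) + 47367 = (22173 - 1010) + 47367 = 21163 + 47367 = 68530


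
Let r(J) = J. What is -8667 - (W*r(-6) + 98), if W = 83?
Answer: -8267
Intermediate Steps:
-8667 - (W*r(-6) + 98) = -8667 - (83*(-6) + 98) = -8667 - (-498 + 98) = -8667 - 1*(-400) = -8667 + 400 = -8267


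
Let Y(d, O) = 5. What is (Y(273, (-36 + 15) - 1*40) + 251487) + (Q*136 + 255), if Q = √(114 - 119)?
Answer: 251747 + 136*I*√5 ≈ 2.5175e+5 + 304.11*I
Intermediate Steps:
Q = I*√5 (Q = √(-5) = I*√5 ≈ 2.2361*I)
(Y(273, (-36 + 15) - 1*40) + 251487) + (Q*136 + 255) = (5 + 251487) + ((I*√5)*136 + 255) = 251492 + (136*I*√5 + 255) = 251492 + (255 + 136*I*√5) = 251747 + 136*I*√5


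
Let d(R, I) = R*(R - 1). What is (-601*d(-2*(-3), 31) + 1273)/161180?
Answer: -16757/161180 ≈ -0.10396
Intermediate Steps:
d(R, I) = R*(-1 + R)
(-601*d(-2*(-3), 31) + 1273)/161180 = (-601*(-2*(-3))*(-1 - 2*(-3)) + 1273)/161180 = (-3606*(-1 + 6) + 1273)*(1/161180) = (-3606*5 + 1273)*(1/161180) = (-601*30 + 1273)*(1/161180) = (-18030 + 1273)*(1/161180) = -16757*1/161180 = -16757/161180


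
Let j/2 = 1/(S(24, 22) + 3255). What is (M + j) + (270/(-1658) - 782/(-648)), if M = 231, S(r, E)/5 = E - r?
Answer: 202248650567/871594020 ≈ 232.04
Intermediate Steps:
S(r, E) = -5*r + 5*E (S(r, E) = 5*(E - r) = -5*r + 5*E)
j = 2/3245 (j = 2/((-5*24 + 5*22) + 3255) = 2/((-120 + 110) + 3255) = 2/(-10 + 3255) = 2/3245 ≈ 0.00061633)
(M + j) + (270/(-1658) - 782/(-648)) = (231 + 2/3245) + (270/(-1658) - 782/(-648)) = 749597/3245 + (270*(-1/1658) - 782*(-1/648)) = 749597/3245 + (-135/829 + 391/324) = 749597/3245 + 280399/268596 = 202248650567/871594020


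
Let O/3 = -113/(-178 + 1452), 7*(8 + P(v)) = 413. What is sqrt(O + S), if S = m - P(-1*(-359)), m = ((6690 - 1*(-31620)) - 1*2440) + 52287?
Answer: sqrt(2918414330)/182 ≈ 296.83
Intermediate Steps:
P(v) = 51 (P(v) = -8 + (1/7)*413 = -8 + 59 = 51)
m = 88157 (m = ((6690 + 31620) - 2440) + 52287 = (38310 - 2440) + 52287 = 35870 + 52287 = 88157)
O = -339/1274 (O = 3*(-113/(-178 + 1452)) = 3*(-113/1274) = -339/1274 ≈ -0.26609)
S = 88106 (S = 88157 - 1*51 = 88157 - 51 = 88106)
sqrt(O + S) = sqrt(-339/1274 + 88106) = sqrt(112246705/1274) = sqrt(2918414330)/182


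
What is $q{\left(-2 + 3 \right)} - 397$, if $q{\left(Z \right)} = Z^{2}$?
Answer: $-396$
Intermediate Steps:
$q{\left(-2 + 3 \right)} - 397 = \left(-2 + 3\right)^{2} - 397 = 1^{2} - 397 = 1 - 397 = -396$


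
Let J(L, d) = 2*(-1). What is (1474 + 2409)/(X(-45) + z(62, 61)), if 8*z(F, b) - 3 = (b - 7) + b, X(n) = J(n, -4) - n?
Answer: 1412/21 ≈ 67.238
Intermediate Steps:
J(L, d) = -2
X(n) = -2 - n
z(F, b) = -½ + b/4 (z(F, b) = 3/8 + ((b - 7) + b)/8 = 3/8 + ((-7 + b) + b)/8 = 3/8 + (-7 + 2*b)/8 = 3/8 + (-7/8 + b/4) = -½ + b/4)
(1474 + 2409)/(X(-45) + z(62, 61)) = (1474 + 2409)/((-2 - 1*(-45)) + (-½ + (¼)*61)) = 3883/((-2 + 45) + (-½ + 61/4)) = 3883/(43 + 59/4) = 3883/(231/4) = 3883*(4/231) = 1412/21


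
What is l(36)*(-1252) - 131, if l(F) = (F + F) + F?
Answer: -135347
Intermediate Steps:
l(F) = 3*F (l(F) = 2*F + F = 3*F)
l(36)*(-1252) - 131 = (3*36)*(-1252) - 131 = 108*(-1252) - 131 = -135216 - 131 = -135347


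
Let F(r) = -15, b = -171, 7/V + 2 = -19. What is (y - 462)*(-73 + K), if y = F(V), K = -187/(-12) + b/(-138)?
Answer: 2465295/92 ≈ 26797.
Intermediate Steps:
V = -1/3 (V = 7/(-2 - 19) = 7/(-21) = 7*(-1/21) = -1/3 ≈ -0.33333)
K = 4643/276 (K = -187/(-12) - 171/(-138) = -187*(-1/12) - 171*(-1/138) = 187/12 + 57/46 = 4643/276 ≈ 16.822)
y = -15
(y - 462)*(-73 + K) = (-15 - 462)*(-73 + 4643/276) = -477*(-15505/276) = 2465295/92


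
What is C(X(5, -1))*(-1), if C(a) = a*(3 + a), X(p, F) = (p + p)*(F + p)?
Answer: -1720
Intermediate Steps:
X(p, F) = 2*p*(F + p) (X(p, F) = (2*p)*(F + p) = 2*p*(F + p))
C(X(5, -1))*(-1) = ((2*5*(-1 + 5))*(3 + 2*5*(-1 + 5)))*(-1) = ((2*5*4)*(3 + 2*5*4))*(-1) = (40*(3 + 40))*(-1) = (40*43)*(-1) = 1720*(-1) = -1720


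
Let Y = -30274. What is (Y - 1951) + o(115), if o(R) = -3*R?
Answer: -32570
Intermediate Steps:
(Y - 1951) + o(115) = (-30274 - 1951) - 3*115 = -32225 - 345 = -32570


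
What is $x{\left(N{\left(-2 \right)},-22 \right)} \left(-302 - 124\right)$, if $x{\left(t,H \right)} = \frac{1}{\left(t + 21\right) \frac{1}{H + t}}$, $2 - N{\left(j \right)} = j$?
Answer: $\frac{7668}{25} \approx 306.72$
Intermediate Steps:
$N{\left(j \right)} = 2 - j$
$x{\left(t,H \right)} = \frac{H + t}{21 + t}$ ($x{\left(t,H \right)} = \frac{1}{\left(21 + t\right) \frac{1}{H + t}} = \frac{1}{\frac{1}{H + t} \left(21 + t\right)} = \frac{H + t}{21 + t}$)
$x{\left(N{\left(-2 \right)},-22 \right)} \left(-302 - 124\right) = \frac{-22 + \left(2 - -2\right)}{21 + \left(2 - -2\right)} \left(-302 - 124\right) = \frac{-22 + \left(2 + 2\right)}{21 + \left(2 + 2\right)} \left(-426\right) = \frac{-22 + 4}{21 + 4} \left(-426\right) = \frac{1}{25} \left(-18\right) \left(-426\right) = \left(- \frac{18}{25}\right) \left(-426\right) = \frac{7668}{25}$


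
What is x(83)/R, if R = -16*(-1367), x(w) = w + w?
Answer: 83/10936 ≈ 0.0075896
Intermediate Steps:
x(w) = 2*w
R = 21872
x(83)/R = (2*83)/21872 = 166*(1/21872) = 83/10936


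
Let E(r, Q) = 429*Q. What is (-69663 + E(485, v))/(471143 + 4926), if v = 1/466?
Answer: -2951139/20168014 ≈ -0.14633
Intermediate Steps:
v = 1/466 ≈ 0.0021459
(-69663 + E(485, v))/(471143 + 4926) = (-69663 + 429*(1/466))/(471143 + 4926) = (-69663 + 429/466)/476069 = -32462529/466*1/476069 = -2951139/20168014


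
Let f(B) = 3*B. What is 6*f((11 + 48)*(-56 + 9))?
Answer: -49914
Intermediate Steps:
6*f((11 + 48)*(-56 + 9)) = 6*(3*((11 + 48)*(-56 + 9))) = 6*(3*(59*(-47))) = 6*(3*(-2773)) = 6*(-8319) = -49914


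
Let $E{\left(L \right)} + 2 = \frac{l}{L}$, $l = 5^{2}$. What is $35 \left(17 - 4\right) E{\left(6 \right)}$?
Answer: $\frac{5915}{6} \approx 985.83$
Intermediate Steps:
$l = 25$
$E{\left(L \right)} = -2 + \frac{25}{L}$
$35 \left(17 - 4\right) E{\left(6 \right)} = 35 \left(17 - 4\right) \left(-2 + \frac{25}{6}\right) = 35 \cdot 13 \left(-2 + 25 \cdot \frac{1}{6}\right) = 455 \left(-2 + \frac{25}{6}\right) = 455 \cdot \frac{13}{6} = \frac{5915}{6}$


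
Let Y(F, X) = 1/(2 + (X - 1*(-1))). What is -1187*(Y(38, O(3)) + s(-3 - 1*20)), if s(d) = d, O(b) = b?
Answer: 162619/6 ≈ 27103.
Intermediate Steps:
Y(F, X) = 1/(3 + X) (Y(F, X) = 1/(2 + (X + 1)) = 1/(2 + (1 + X)) = 1/(3 + X))
-1187*(Y(38, O(3)) + s(-3 - 1*20)) = -1187*(1/(3 + 3) + (-3 - 1*20)) = -1187*(1/6 + (-3 - 20)) = -1187*(⅙ - 23) = -1187*(-137/6) = 162619/6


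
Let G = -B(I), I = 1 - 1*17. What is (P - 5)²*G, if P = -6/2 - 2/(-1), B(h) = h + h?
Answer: 1152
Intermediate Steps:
I = -16 (I = 1 - 17 = -16)
B(h) = 2*h
P = -1 (P = -6*½ - 2*(-1) = -3 + 2 = -1)
G = 32 (G = -2*(-16) = -1*(-32) = 32)
(P - 5)²*G = (-1 - 5)²*32 = (-6)²*32 = 36*32 = 1152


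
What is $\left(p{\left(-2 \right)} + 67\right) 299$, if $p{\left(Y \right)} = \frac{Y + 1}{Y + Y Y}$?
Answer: $\frac{39767}{2} \approx 19884.0$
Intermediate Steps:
$p{\left(Y \right)} = \frac{1 + Y}{Y + Y^{2}}$
$\left(p{\left(-2 \right)} + 67\right) 299 = \left(\frac{1}{-2} + 67\right) 299 = \left(- \frac{1}{2} + 67\right) 299 = \frac{133}{2} \cdot 299 = \frac{39767}{2}$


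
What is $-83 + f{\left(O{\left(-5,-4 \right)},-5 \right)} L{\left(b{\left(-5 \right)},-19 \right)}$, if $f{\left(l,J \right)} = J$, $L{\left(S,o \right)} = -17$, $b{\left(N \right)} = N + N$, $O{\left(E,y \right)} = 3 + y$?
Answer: $2$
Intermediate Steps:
$b{\left(N \right)} = 2 N$
$-83 + f{\left(O{\left(-5,-4 \right)},-5 \right)} L{\left(b{\left(-5 \right)},-19 \right)} = -83 - -85 = -83 + 85 = 2$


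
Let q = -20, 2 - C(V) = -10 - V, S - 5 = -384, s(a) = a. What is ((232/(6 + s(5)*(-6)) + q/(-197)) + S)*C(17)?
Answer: -6659618/591 ≈ -11268.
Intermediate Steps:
S = -379 (S = 5 - 384 = -379)
C(V) = 12 + V (C(V) = 2 - (-10 - V) = 2 + (10 + V) = 12 + V)
((232/(6 + s(5)*(-6)) + q/(-197)) + S)*C(17) = ((232/(6 + 5*(-6)) - 20/(-197)) - 379)*(12 + 17) = ((232/(6 - 30) - 20*(-1/197)) - 379)*29 = ((232/(-24) + 20/197) - 379)*29 = ((232*(-1/24) + 20/197) - 379)*29 = ((-29/3 + 20/197) - 379)*29 = (-5653/591 - 379)*29 = -229642/591*29 = -6659618/591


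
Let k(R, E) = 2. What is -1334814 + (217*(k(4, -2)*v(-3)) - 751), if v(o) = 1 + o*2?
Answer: -1337735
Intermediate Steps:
v(o) = 1 + 2*o
-1334814 + (217*(k(4, -2)*v(-3)) - 751) = -1334814 + (217*(2*(1 + 2*(-3))) - 751) = -1334814 + (217*(2*(1 - 6)) - 751) = -1334814 + (217*(2*(-5)) - 751) = -1334814 + (217*(-10) - 751) = -1334814 + (-2170 - 751) = -1334814 - 2921 = -1337735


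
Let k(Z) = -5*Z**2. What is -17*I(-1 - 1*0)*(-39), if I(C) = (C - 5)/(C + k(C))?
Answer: 663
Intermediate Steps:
I(C) = (-5 + C)/(C - 5*C**2) (I(C) = (C - 5)/(C - 5*C**2) = (-5 + C)/(C - 5*C**2))
-17*I(-1 - 1*0)*(-39) = -17*(5 - (-1 - 1*0))/((-1 - 1*0)*(-1 + 5*(-1 - 1*0)))*(-39) = -17*(5 - (-1 + 0))/((-1 + 0)*(-1 + 5*(-1 + 0)))*(-39) = -17*(5 - 1*(-1))/((-1)*(-1 + 5*(-1)))*(-39) = -(-17)*(5 + 1)/(-1 - 5)*(-39) = -(-17)*6/(-6)*(-39) = -(-17)*(-1)*6/6*(-39) = -17*1*(-39) = -17*(-39) = 663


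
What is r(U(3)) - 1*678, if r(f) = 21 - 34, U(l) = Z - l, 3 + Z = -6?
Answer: -691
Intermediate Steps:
Z = -9 (Z = -3 - 6 = -9)
U(l) = -9 - l
r(f) = -13
r(U(3)) - 1*678 = -13 - 1*678 = -13 - 678 = -691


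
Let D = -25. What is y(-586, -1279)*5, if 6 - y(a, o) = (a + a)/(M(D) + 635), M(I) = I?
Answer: 2416/61 ≈ 39.607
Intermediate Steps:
y(a, o) = 6 - a/305 (y(a, o) = 6 - (a + a)/(-25 + 635) = 6 - 2*a/610 = 6 - a/305)
y(-586, -1279)*5 = (6 - 1/305*(-586))*5 = (6 + 586/305)*5 = (2416/305)*5 = 2416/61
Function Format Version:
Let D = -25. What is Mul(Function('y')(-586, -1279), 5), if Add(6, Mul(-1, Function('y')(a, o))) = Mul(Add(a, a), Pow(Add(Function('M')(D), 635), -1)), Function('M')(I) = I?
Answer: Rational(2416, 61) ≈ 39.607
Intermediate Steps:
Function('y')(a, o) = Add(6, Mul(Rational(-1, 305), a)) (Function('y')(a, o) = Add(6, Mul(-1, Mul(Add(a, a), Pow(Add(-25, 635), -1)))) = Add(6, Mul(-1, Mul(Mul(2, a), Pow(610, -1)))) = Add(6, Mul(-1, Mul(Mul(2, a), Rational(1, 610)))) = Add(6, Mul(-1, Mul(Rational(1, 305), a))) = Add(6, Mul(Rational(-1, 305), a)))
Mul(Function('y')(-586, -1279), 5) = Mul(Add(6, Mul(Rational(-1, 305), -586)), 5) = Mul(Add(6, Rational(586, 305)), 5) = Mul(Rational(2416, 305), 5) = Rational(2416, 61)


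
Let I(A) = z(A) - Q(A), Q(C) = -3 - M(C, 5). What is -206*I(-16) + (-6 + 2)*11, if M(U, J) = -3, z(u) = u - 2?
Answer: 3664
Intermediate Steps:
z(u) = -2 + u
Q(C) = 0 (Q(C) = -3 - 1*(-3) = -3 + 3 = 0)
I(A) = -2 + A (I(A) = (-2 + A) - 1*0 = (-2 + A) + 0 = -2 + A)
-206*I(-16) + (-6 + 2)*11 = -206*(-2 - 16) + (-6 + 2)*11 = -206*(-18) - 4*11 = 3708 - 44 = 3664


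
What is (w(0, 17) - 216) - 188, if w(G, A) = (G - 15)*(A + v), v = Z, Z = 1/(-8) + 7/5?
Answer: -5425/8 ≈ -678.13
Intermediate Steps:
Z = 51/40 (Z = 1*(-⅛) + 7*(⅕) = -⅛ + 7/5 = 51/40 ≈ 1.2750)
v = 51/40 ≈ 1.2750
w(G, A) = (-15 + G)*(51/40 + A) (w(G, A) = (G - 15)*(A + 51/40) = (-15 + G)*(51/40 + A))
(w(0, 17) - 216) - 188 = ((-153/8 - 15*17 + (51/40)*0 + 17*0) - 216) - 188 = ((-153/8 - 255 + 0 + 0) - 216) - 188 = (-2193/8 - 216) - 188 = -3921/8 - 188 = -5425/8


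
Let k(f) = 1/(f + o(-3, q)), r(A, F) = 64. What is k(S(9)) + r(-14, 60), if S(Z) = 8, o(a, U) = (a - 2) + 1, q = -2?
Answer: 257/4 ≈ 64.250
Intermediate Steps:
o(a, U) = -1 + a (o(a, U) = (-2 + a) + 1 = -1 + a)
k(f) = 1/(-4 + f) (k(f) = 1/(f + (-1 - 3)) = 1/(f - 4) = 1/(-4 + f))
k(S(9)) + r(-14, 60) = 1/(-4 + 8) + 64 = 1/4 + 64 = 257/4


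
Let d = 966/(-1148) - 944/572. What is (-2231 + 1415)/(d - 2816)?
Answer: 3189472/11016545 ≈ 0.28952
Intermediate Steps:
d = -29219/11726 (d = 966*(-1/1148) - 944*1/572 = -69/82 - 236/143 = -29219/11726 ≈ -2.4918)
(-2231 + 1415)/(d - 2816) = (-2231 + 1415)/(-29219/11726 - 2816) = -816/(-33049635/11726) = -816*(-11726/33049635) = 3189472/11016545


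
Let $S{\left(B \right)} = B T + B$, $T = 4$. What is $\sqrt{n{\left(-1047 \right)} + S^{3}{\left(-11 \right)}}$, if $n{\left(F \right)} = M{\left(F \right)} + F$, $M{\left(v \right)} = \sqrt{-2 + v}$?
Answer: $\sqrt{-167422 + i \sqrt{1049}} \approx 0.04 + 409.17 i$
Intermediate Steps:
$S{\left(B \right)} = 5 B$ ($S{\left(B \right)} = B 4 + B = 4 B + B = 5 B$)
$n{\left(F \right)} = F + \sqrt{-2 + F}$ ($n{\left(F \right)} = \sqrt{-2 + F} + F = F + \sqrt{-2 + F}$)
$\sqrt{n{\left(-1047 \right)} + S^{3}{\left(-11 \right)}} = \sqrt{\left(-1047 + \sqrt{-2 - 1047}\right) + \left(5 \left(-11\right)\right)^{3}} = \sqrt{\left(-1047 + \sqrt{-1049}\right) + \left(-55\right)^{3}} = \sqrt{\left(-1047 + i \sqrt{1049}\right) - 166375} = \sqrt{-167422 + i \sqrt{1049}}$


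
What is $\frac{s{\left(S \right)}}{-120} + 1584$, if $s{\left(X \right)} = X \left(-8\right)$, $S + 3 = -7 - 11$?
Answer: $\frac{7913}{5} \approx 1582.6$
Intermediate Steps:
$S = -21$ ($S = -3 - 18 = -21$)
$s{\left(X \right)} = - 8 X$
$\frac{s{\left(S \right)}}{-120} + 1584 = \frac{\left(-8\right) \left(-21\right)}{-120} + 1584 = \left(- \frac{1}{120}\right) 168 + 1584 = - \frac{7}{5} + 1584 = \frac{7913}{5}$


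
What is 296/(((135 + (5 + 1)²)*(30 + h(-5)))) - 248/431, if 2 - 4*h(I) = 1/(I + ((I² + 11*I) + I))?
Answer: -186581288/359734581 ≈ -0.51866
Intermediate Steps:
h(I) = ½ - 1/(4*(I² + 13*I)) (h(I) = ½ - 1/(4*(I + ((I² + 11*I) + I))) = ½ - 1/(4*(I + (I² + 12*I))) = ½ - 1/(4*(I² + 13*I)))
296/(((135 + (5 + 1)²)*(30 + h(-5)))) - 248/431 = 296/(((135 + (5 + 1)²)*(30 + (¼)*(-1 + 2*(-5)² + 26*(-5))/(-5*(13 - 5))))) - 248/431 = 296/(((135 + 6²)*(30 + (¼)*(-⅕)*(-1 + 2*25 - 130)/8))) - 248*1/431 = 296/(((135 + 36)*(30 + (¼)*(-⅕)*(⅛)*(-1 + 50 - 130)))) - 248/431 = 296/((171*(30 + (¼)*(-⅕)*(⅛)*(-81)))) - 248/431 = 296/((171*(30 + 81/160))) - 248/431 = 296/((171*(4881/160))) - 248/431 = 296/(834651/160) - 248/431 = 296*(160/834651) - 248/431 = 47360/834651 - 248/431 = -186581288/359734581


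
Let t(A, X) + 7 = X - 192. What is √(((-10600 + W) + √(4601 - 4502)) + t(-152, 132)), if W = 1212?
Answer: √(-9455 + 3*√11) ≈ 97.186*I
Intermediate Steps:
t(A, X) = -199 + X (t(A, X) = -7 + (X - 192) = -7 + (-192 + X) = -199 + X)
√(((-10600 + W) + √(4601 - 4502)) + t(-152, 132)) = √(((-10600 + 1212) + √(4601 - 4502)) + (-199 + 132)) = √((-9388 + √99) - 67) = √((-9388 + 3*√11) - 67) = √(-9455 + 3*√11)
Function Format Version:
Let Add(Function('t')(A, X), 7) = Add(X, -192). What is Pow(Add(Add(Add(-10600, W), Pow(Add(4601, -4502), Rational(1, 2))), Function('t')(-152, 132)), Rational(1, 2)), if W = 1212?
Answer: Pow(Add(-9455, Mul(3, Pow(11, Rational(1, 2)))), Rational(1, 2)) ≈ Mul(97.186, I)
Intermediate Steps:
Function('t')(A, X) = Add(-199, X) (Function('t')(A, X) = Add(-7, Add(X, -192)) = Add(-7, Add(-192, X)) = Add(-199, X))
Pow(Add(Add(Add(-10600, W), Pow(Add(4601, -4502), Rational(1, 2))), Function('t')(-152, 132)), Rational(1, 2)) = Pow(Add(Add(Add(-10600, 1212), Pow(Add(4601, -4502), Rational(1, 2))), Add(-199, 132)), Rational(1, 2)) = Pow(Add(Add(-9388, Pow(99, Rational(1, 2))), -67), Rational(1, 2)) = Pow(Add(Add(-9388, Mul(3, Pow(11, Rational(1, 2)))), -67), Rational(1, 2)) = Pow(Add(-9455, Mul(3, Pow(11, Rational(1, 2)))), Rational(1, 2))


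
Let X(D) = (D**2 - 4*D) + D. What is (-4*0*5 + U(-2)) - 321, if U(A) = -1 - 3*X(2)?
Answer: -316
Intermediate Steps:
X(D) = D**2 - 3*D
U(A) = 5 (U(A) = -1 - 6*(-3 + 2) = -1 - 6*(-1) = -1 - 3*(-2) = -1 + 6 = 5)
(-4*0*5 + U(-2)) - 321 = (-4*0*5 + 5) - 321 = (0*5 + 5) - 321 = (0 + 5) - 321 = 5 - 321 = -316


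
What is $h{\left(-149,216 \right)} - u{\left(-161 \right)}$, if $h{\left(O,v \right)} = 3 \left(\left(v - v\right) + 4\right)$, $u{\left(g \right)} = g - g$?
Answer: $12$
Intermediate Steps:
$u{\left(g \right)} = 0$
$h{\left(O,v \right)} = 12$ ($h{\left(O,v \right)} = 3 \left(0 + 4\right) = 3 \cdot 4 = 12$)
$h{\left(-149,216 \right)} - u{\left(-161 \right)} = 12 - 0 = 12 + 0 = 12$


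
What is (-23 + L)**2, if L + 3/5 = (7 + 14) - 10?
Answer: 3969/25 ≈ 158.76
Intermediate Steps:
L = 52/5 (L = -3/5 + ((7 + 14) - 10) = -3/5 + (21 - 10) = -3/5 + 11 = 52/5 ≈ 10.400)
(-23 + L)**2 = (-23 + 52/5)**2 = (-63/5)**2 = 3969/25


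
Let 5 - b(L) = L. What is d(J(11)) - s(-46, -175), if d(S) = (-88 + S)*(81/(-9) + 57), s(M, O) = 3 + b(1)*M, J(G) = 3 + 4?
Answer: -3707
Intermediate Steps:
b(L) = 5 - L
J(G) = 7
s(M, O) = 3 + 4*M (s(M, O) = 3 + (5 - 1*1)*M = 3 + (5 - 1)*M = 3 + 4*M)
d(S) = -4224 + 48*S (d(S) = (-88 + S)*(81*(-1/9) + 57) = (-88 + S)*(-9 + 57) = (-88 + S)*48 = -4224 + 48*S)
d(J(11)) - s(-46, -175) = (-4224 + 48*7) - (3 + 4*(-46)) = (-4224 + 336) - (3 - 184) = -3888 - 1*(-181) = -3888 + 181 = -3707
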